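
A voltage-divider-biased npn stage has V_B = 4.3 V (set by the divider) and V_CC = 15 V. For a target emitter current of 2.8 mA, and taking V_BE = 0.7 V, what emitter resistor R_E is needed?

V_E = V_B − V_BE = 4.3 − 0.7 = 3.6 V.
R_E = V_E / I_E = 3.6 / 2.8 = 1.29 kΩ.

R_E ≈ 1.3 kΩ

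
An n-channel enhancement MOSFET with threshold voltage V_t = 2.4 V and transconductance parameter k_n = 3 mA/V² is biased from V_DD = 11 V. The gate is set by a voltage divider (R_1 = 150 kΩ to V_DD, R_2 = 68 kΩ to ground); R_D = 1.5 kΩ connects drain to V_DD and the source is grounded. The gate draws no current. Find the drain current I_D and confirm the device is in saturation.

I_D ≈ 1.6 mA

V_G = V_DD·R_2/(R_1+R_2) = 11×68/218 = 3.43 V. With the source grounded, V_GS = V_G = 3.43 V.
Assume saturation: I_D = (k_n/2)(V_GS − V_t)² = (3/2)×(3.43 − 2.4)² = 1.5×1.03² = 1.6 mA.
V_DS = V_DD − I_D·R_D = 11 − 1.6×1.5 = 8.61 V.
Saturation requires V_DS ≥ V_GS − V_t = 1.03 V; 8.61 ≥ 1.03 ✓.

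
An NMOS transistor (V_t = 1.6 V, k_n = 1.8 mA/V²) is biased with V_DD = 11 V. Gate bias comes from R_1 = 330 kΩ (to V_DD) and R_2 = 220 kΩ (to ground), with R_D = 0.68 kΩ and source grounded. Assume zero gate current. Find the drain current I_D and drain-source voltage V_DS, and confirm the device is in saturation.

I_D ≈ 7.1 mA, V_DS ≈ 6.2 V

V_G = V_DD·R_2/(R_1+R_2) = 11×220/550 = 4.4 V. With the source grounded, V_GS = V_G = 4.4 V.
Assume saturation: I_D = (k_n/2)(V_GS − V_t)² = (1.8/2)×(4.4 − 1.6)² = 0.9×2.8² = 7.06 mA.
V_DS = V_DD − I_D·R_D = 11 − 7.06×0.68 = 6.2 V.
Saturation requires V_DS ≥ V_GS − V_t = 2.8 V; 6.2 ≥ 2.8 ✓.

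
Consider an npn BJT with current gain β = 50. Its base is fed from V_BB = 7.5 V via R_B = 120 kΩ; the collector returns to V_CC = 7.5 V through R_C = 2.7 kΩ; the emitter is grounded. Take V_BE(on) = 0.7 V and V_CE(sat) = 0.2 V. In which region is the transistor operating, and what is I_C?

Assume active: I_B = (7.5 − 0.7)/120 = 0.0567 mA, giving I_C = β·I_B = 2.83 mA.
But then V_CE = 7.5 − 2.83×2.7 = -0.15 V < V_CE(sat) = 0.2 V — impossible in the active region.
So the transistor is saturated. With V_CE = 0.2 V, I_C = (V_CC − 0.2)/R_C = 7.3/2.7 = 2.7 mA.
Check: β·I_B = 2.83 mA > I_C = 2.7 mA, confirming saturation.

saturation; I_C ≈ 2.7 mA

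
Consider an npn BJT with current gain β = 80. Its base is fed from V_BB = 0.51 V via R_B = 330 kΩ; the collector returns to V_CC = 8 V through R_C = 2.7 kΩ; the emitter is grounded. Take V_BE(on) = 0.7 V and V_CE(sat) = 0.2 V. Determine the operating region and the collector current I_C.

V_BB = 0.51 V ≤ V_BE(on) = 0.7 V, so the base-emitter junction is not forward biased.
The transistor is in cutoff: I_B = I_C = 0.

cutoff; I_C ≈ 0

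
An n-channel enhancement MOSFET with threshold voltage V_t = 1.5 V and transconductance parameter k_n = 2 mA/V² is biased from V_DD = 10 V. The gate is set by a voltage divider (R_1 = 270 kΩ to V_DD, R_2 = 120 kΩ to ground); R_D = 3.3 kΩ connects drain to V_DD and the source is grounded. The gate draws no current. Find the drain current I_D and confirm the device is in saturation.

V_G = V_DD·R_2/(R_1+R_2) = 10×120/390 = 3.08 V. With the source grounded, V_GS = V_G = 3.08 V.
Assume saturation: I_D = (k_n/2)(V_GS − V_t)² = (2/2)×(3.08 − 1.5)² = 1×1.58² = 2.49 mA.
V_DS = V_DD − I_D·R_D = 10 − 2.49×3.3 = 1.79 V.
Saturation requires V_DS ≥ V_GS − V_t = 1.58 V; 1.79 ≥ 1.58 ✓.

I_D ≈ 2.5 mA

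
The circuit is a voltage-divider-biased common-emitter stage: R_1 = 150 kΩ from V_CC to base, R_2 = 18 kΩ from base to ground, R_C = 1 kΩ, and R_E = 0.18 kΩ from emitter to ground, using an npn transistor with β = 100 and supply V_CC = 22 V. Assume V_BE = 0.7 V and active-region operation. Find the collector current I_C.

I_C ≈ 4.8 mA

Thevenize the base divider: V_Th = V_CC·R_2/(R_1+R_2) = 22×18/168 = 2.36 V, R_Th = R_1‖R_2 = 16.1 kΩ.
Base-emitter loop: V_Th = I_B·R_Th + V_BE + (β+1)I_B·R_E, so I_B = (2.36 − 0.7) / (16.1 + 101×0.18) = 0.0484 mA.
I_C = β·I_B = 100×0.0484 = 4.84 mA, and I_E = (β+1)I_B = 4.89 mA.
V_CE = V_CC − I_C·R_C − I_E·R_E = 22 − 4.84×1 − 4.89×0.18 = 16.3 V.
V_CE = 16.3 V > 0.2 V confirms active-region operation.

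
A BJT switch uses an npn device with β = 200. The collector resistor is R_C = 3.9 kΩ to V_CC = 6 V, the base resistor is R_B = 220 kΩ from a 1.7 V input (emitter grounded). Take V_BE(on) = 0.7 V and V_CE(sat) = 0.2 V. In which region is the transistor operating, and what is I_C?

active; I_C ≈ 0.91 mA

Assume active. Base-emitter loop: I_B = (V_BB − V_BE)/R_B = (1.7 − 0.7)/220 = 0.00455 mA.
I_C = β·I_B = 200×0.00455 = 0.909 mA.
V_CE = V_CC − I_C·R_C = 6 − 0.909×3.9 = 2.45 V > V_CE(sat), so the active-region assumption holds.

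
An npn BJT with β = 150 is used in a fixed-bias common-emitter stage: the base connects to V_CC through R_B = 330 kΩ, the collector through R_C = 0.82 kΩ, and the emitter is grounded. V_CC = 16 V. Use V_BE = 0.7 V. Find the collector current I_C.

I_C ≈ 7 mA

Base loop: V_CC = I_B·R_B + V_BE, so I_B = (16 − 0.7)/330 kΩ = 0.0464 mA.
In the active region I_C = β·I_B = 150 × 0.0464 = 6.95 mA.
Collector loop: V_CE = V_CC − I_C·R_C = 16 − 6.95×0.82 = 10.3 V.
Since V_CE = 10.3 V > V_CE(sat) ≈ 0.2 V, the transistor is in the active region as assumed.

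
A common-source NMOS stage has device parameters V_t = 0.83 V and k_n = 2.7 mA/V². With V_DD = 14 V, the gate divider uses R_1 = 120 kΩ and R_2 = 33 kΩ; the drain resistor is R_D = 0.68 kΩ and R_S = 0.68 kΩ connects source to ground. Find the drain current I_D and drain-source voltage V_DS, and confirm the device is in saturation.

V_G = V_DD·R_2/(R_1+R_2) = 14×33/153 = 3.02 V.
Assume saturation: I_D = (k_n/2)(V_GS − V_t)² with V_GS = V_G − I_D·R_S = 3.02 − 0.68·I_D.
Substituting gives 0.624·I_D² − 5.02·I_D + 6.47 = 0, with roots I_D = 1.61 or 6.43 mA.
The root I_D = 6.43 mA gives V_GS = -1.35 V ≤ V_t, so take I_D = 1.61 mA.
Then V_GS = 1.92 V and V_DS = V_DD − I_D(R_D+R_S) = 14 − 1.61×1.36 = 11.8 V.
Saturation requires V_DS ≥ V_GS − V_t = 1.09 V; 11.8 ≥ 1.09 ✓.

I_D ≈ 1.6 mA, V_DS ≈ 12 V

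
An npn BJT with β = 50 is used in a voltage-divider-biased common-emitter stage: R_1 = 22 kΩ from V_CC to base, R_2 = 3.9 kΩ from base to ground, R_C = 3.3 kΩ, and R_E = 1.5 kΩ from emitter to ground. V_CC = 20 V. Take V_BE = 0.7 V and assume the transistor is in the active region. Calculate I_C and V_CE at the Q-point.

I_C ≈ 1.4 mA, V_CE ≈ 13 V

Thevenize the base divider: V_Th = V_CC·R_2/(R_1+R_2) = 20×3.9/25.9 = 3.01 V, R_Th = R_1‖R_2 = 3.31 kΩ.
Base-emitter loop: V_Th = I_B·R_Th + V_BE + (β+1)I_B·R_E, so I_B = (3.01 − 0.7) / (3.31 + 51×1.5) = 0.029 mA.
I_C = β·I_B = 50×0.029 = 1.45 mA, and I_E = (β+1)I_B = 1.48 mA.
V_CE = V_CC − I_C·R_C − I_E·R_E = 20 − 1.45×3.3 − 1.48×1.5 = 13 V.
V_CE = 13 V > 0.2 V confirms active-region operation.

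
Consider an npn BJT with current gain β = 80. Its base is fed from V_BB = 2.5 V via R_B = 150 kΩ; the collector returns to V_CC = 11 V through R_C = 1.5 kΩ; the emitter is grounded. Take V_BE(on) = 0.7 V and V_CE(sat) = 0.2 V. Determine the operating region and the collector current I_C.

active; I_C ≈ 0.96 mA

Assume active. Base-emitter loop: I_B = (V_BB − V_BE)/R_B = (2.5 − 0.7)/150 = 0.012 mA.
I_C = β·I_B = 80×0.012 = 0.96 mA.
V_CE = V_CC − I_C·R_C = 11 − 0.96×1.5 = 9.56 V > V_CE(sat), so the active-region assumption holds.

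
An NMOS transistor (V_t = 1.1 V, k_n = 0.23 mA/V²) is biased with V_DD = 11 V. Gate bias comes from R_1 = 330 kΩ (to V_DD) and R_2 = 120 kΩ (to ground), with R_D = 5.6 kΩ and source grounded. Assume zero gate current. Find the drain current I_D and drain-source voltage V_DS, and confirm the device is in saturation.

V_G = V_DD·R_2/(R_1+R_2) = 11×120/450 = 2.93 V. With the source grounded, V_GS = V_G = 2.93 V.
Assume saturation: I_D = (k_n/2)(V_GS − V_t)² = (0.23/2)×(2.93 − 1.1)² = 0.115×1.83² = 0.387 mA.
V_DS = V_DD − I_D·R_D = 11 − 0.387×5.6 = 8.84 V.
Saturation requires V_DS ≥ V_GS − V_t = 1.83 V; 8.84 ≥ 1.83 ✓.

I_D ≈ 0.39 mA, V_DS ≈ 8.8 V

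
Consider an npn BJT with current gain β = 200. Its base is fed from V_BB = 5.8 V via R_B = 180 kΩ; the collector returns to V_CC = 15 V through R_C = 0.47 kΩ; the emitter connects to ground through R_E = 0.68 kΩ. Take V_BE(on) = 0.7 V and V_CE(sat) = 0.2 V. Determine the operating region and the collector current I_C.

active; I_C ≈ 3.2 mA

Assume active. Base-emitter loop: I_B = (V_BB − V_BE)/(R_B + (β+1)R_E) = (5.8 − 0.7)/(180 + 201×0.68) = 0.0161 mA.
I_C = β·I_B = 200×0.0161 = 3.22 mA.
V_CE = V_CC − I_C·R_C − I_E·R_E = 15 − 3.22×0.47 − 3.24×0.68 = 11.3 V > V_CE(sat), so the active-region assumption holds.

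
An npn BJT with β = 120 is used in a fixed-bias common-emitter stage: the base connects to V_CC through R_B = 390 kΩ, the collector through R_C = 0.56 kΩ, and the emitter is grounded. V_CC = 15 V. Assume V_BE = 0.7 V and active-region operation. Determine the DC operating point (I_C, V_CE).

Base loop: V_CC = I_B·R_B + V_BE, so I_B = (15 − 0.7)/390 kΩ = 0.0367 mA.
In the active region I_C = β·I_B = 120 × 0.0367 = 4.4 mA.
Collector loop: V_CE = V_CC − I_C·R_C = 15 − 4.4×0.56 = 12.5 V.
Since V_CE = 12.5 V > V_CE(sat) ≈ 0.2 V, the transistor is in the active region as assumed.

I_C ≈ 4.4 mA, V_CE ≈ 13 V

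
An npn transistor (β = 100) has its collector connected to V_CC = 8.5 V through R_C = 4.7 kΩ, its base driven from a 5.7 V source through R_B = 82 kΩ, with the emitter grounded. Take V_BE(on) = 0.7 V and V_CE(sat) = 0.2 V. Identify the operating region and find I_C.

Assume active: I_B = (5.7 − 0.7)/82 = 0.061 mA, giving I_C = β·I_B = 6.1 mA.
But then V_CE = 8.5 − 6.1×4.7 = -20.2 V < V_CE(sat) = 0.2 V — impossible in the active region.
So the transistor is saturated. With V_CE = 0.2 V, I_C = (V_CC − 0.2)/R_C = 8.3/4.7 = 1.77 mA.
Check: β·I_B = 6.1 mA > I_C = 1.77 mA, confirming saturation.

saturation; I_C ≈ 1.8 mA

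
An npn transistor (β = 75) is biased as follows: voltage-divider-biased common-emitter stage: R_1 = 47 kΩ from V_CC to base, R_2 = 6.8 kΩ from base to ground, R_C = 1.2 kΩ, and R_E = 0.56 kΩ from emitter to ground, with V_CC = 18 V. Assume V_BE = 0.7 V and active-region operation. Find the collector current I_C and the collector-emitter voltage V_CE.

I_C ≈ 2.4 mA, V_CE ≈ 14 V

Thevenize the base divider: V_Th = V_CC·R_2/(R_1+R_2) = 18×6.8/53.8 = 2.28 V, R_Th = R_1‖R_2 = 5.94 kΩ.
Base-emitter loop: V_Th = I_B·R_Th + V_BE + (β+1)I_B·R_E, so I_B = (2.28 − 0.7) / (5.94 + 76×0.56) = 0.0325 mA.
I_C = β·I_B = 75×0.0325 = 2.44 mA, and I_E = (β+1)I_B = 2.47 mA.
V_CE = V_CC − I_C·R_C − I_E·R_E = 18 − 2.44×1.2 − 2.47×0.56 = 13.7 V.
V_CE = 13.7 V > 0.2 V confirms active-region operation.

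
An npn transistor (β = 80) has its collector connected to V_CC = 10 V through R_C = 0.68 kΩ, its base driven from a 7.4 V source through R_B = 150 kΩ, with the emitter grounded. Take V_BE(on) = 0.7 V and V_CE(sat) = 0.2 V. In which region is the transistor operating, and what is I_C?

Assume active. Base-emitter loop: I_B = (V_BB − V_BE)/R_B = (7.4 − 0.7)/150 = 0.0447 mA.
I_C = β·I_B = 80×0.0447 = 3.57 mA.
V_CE = V_CC − I_C·R_C = 10 − 3.57×0.68 = 7.57 V > V_CE(sat), so the active-region assumption holds.

active; I_C ≈ 3.6 mA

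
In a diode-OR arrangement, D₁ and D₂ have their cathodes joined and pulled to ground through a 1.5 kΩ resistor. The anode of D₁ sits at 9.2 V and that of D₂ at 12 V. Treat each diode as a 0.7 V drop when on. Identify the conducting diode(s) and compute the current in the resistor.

Assume both conduct. Then node N would need to be at both 9.2−0.7 = 8.5 V and 12−0.7 = 11.3 V, which is impossible.
Assume only D₂ conducts: V_N = 12 − 0.7 = 11.3 V, so I_R = 11.3/1.5 = 7.53 mA.
Check D₁: its anode-to-cathode voltage is 9.2 − 11.3 = -2.1 V < 0.7 V, so it is off. The assumption is consistent.

Only D₂ conducts; I_R ≈ 7.5 mA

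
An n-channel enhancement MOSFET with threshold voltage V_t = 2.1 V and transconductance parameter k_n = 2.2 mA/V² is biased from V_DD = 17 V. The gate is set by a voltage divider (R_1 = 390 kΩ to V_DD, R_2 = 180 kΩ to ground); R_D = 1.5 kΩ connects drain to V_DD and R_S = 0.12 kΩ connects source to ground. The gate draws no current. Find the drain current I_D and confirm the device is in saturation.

V_G = V_DD·R_2/(R_1+R_2) = 17×180/570 = 5.37 V.
Assume saturation: I_D = (k_n/2)(V_GS − V_t)² with V_GS = V_G − I_D·R_S = 5.37 − 0.12·I_D.
Substituting gives 0.0158·I_D² − 1.86·I_D + 11.8 = 0, with roots I_D = 6.69 or 111 mA.
The root I_D = 111 mA gives V_GS = -7.94 V ≤ V_t, so take I_D = 6.69 mA.
Then V_GS = 4.57 V and V_DS = V_DD − I_D(R_D+R_S) = 17 − 6.69×1.62 = 6.16 V.
Saturation requires V_DS ≥ V_GS − V_t = 2.47 V; 6.16 ≥ 2.47 ✓.

I_D ≈ 6.7 mA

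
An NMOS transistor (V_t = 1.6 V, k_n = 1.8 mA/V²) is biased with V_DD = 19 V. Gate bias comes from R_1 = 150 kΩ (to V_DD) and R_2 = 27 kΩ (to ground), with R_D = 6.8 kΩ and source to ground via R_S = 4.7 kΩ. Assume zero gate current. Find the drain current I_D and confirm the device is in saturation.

V_G = V_DD·R_2/(R_1+R_2) = 19×27/177 = 2.9 V.
Assume saturation: I_D = (k_n/2)(V_GS − V_t)² with V_GS = V_G − I_D·R_S = 2.9 − 4.7·I_D.
Substituting gives 19.9·I_D² − 12·I_D + 1.52 = 0, with roots I_D = 0.181 or 0.422 mA.
The root I_D = 0.422 mA gives V_GS = 0.915 V ≤ V_t, so take I_D = 0.181 mA.
Then V_GS = 2.05 V and V_DS = V_DD − I_D(R_D+R_S) = 19 − 0.181×11.5 = 16.9 V.
Saturation requires V_DS ≥ V_GS − V_t = 0.448 V; 16.9 ≥ 0.448 ✓.

I_D ≈ 0.18 mA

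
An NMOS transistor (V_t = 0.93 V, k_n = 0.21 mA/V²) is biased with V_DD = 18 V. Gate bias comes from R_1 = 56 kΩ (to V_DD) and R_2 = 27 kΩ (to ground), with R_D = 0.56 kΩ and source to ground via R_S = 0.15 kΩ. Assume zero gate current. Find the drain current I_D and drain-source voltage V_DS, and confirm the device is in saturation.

V_G = V_DD·R_2/(R_1+R_2) = 18×27/83 = 5.86 V.
Assume saturation: I_D = (k_n/2)(V_GS − V_t)² with V_GS = V_G − I_D·R_S = 5.86 − 0.15·I_D.
Substituting gives 0.00236·I_D² − 1.16·I_D + 2.55 = 0, with roots I_D = 2.22 or 487 mA.
The root I_D = 487 mA gives V_GS = -67.2 V ≤ V_t, so take I_D = 2.22 mA.
Then V_GS = 5.52 V and V_DS = V_DD − I_D(R_D+R_S) = 18 − 2.22×0.71 = 16.4 V.
Saturation requires V_DS ≥ V_GS − V_t = 4.59 V; 16.4 ≥ 4.59 ✓.

I_D ≈ 2.2 mA, V_DS ≈ 16 V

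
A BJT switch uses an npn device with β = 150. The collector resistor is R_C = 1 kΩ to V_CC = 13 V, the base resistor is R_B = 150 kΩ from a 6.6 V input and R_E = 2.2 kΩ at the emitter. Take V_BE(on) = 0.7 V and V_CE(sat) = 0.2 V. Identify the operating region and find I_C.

Assume active. Base-emitter loop: I_B = (V_BB − V_BE)/(R_B + (β+1)R_E) = (6.6 − 0.7)/(150 + 151×2.2) = 0.0122 mA.
I_C = β·I_B = 150×0.0122 = 1.84 mA.
V_CE = V_CC − I_C·R_C − I_E·R_E = 13 − 1.84×1 − 1.85×2.2 = 7.1 V > V_CE(sat), so the active-region assumption holds.

active; I_C ≈ 1.8 mA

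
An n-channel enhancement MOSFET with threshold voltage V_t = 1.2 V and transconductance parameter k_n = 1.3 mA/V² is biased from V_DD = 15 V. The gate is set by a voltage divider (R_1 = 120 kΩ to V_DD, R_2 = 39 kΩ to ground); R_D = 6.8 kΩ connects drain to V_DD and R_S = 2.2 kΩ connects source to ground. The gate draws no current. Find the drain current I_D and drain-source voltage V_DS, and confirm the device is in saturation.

V_G = V_DD·R_2/(R_1+R_2) = 15×39/159 = 3.68 V.
Assume saturation: I_D = (k_n/2)(V_GS − V_t)² with V_GS = V_G − I_D·R_S = 3.68 − 2.2·I_D.
Substituting gives 3.15·I_D² − 8.09·I_D + 4 = 0, with roots I_D = 0.667 or 1.91 mA.
The root I_D = 1.91 mA gives V_GS = -0.512 V ≤ V_t, so take I_D = 0.667 mA.
Then V_GS = 2.21 V and V_DS = V_DD − I_D(R_D+R_S) = 15 − 0.667×9 = 9 V.
Saturation requires V_DS ≥ V_GS − V_t = 1.01 V; 9 ≥ 1.01 ✓.

I_D ≈ 0.67 mA, V_DS ≈ 9 V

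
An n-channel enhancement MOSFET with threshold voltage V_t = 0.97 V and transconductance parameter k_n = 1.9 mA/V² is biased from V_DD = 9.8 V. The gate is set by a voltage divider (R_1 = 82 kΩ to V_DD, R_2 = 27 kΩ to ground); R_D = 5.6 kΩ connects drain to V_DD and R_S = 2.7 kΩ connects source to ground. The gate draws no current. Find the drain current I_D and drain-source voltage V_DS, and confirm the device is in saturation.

V_G = V_DD·R_2/(R_1+R_2) = 9.8×27/109 = 2.43 V.
Assume saturation: I_D = (k_n/2)(V_GS − V_t)² with V_GS = V_G − I_D·R_S = 2.43 − 2.7·I_D.
Substituting gives 6.93·I_D² − 8.48·I_D + 2.02 = 0, with roots I_D = 0.324 or 0.9 mA.
The root I_D = 0.9 mA gives V_GS = -0.00354 V ≤ V_t, so take I_D = 0.324 mA.
Then V_GS = 1.55 V and V_DS = V_DD − I_D(R_D+R_S) = 9.8 − 0.324×8.3 = 7.11 V.
Saturation requires V_DS ≥ V_GS − V_t = 0.584 V; 7.11 ≥ 0.584 ✓.

I_D ≈ 0.32 mA, V_DS ≈ 7.1 V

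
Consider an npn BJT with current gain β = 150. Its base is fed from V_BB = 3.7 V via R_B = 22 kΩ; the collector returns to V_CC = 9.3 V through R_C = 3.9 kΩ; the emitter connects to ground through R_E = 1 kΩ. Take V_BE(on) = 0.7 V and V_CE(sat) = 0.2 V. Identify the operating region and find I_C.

saturation; I_C ≈ 1.8 mA

Assume active: I_B = (3.7 − 0.7)/(22 + 151×1) = 0.0173 mA, I_C = β·I_B = 2.6 mA.
Then V_CE = 9.3 − 2.6×3.9 − 2.62×1 = -3.46 V < 0.2 V — the active assumption fails.
Re-solve with V_CE = 0.2 V. KCL at the emitter: V_E/R_E = (V_BB−0.7−V_E)/R_B + (V_CC−0.2−V_E)/R_C, giving V_E = 1.9 V.
I_C = (V_CC − 0.2 − V_E)/R_C = (9.1 − 1.9)/3.9 = 1.85 mA.
Check: I_B = (3 − 1.9)/22 = 0.0501 mA, and β·I_B = 7.52 mA > I_C, confirming saturation.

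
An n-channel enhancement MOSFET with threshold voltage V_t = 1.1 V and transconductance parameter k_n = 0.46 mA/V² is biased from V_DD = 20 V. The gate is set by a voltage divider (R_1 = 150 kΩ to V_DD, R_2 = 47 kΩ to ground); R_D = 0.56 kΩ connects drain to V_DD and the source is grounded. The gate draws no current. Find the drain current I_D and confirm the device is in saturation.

V_G = V_DD·R_2/(R_1+R_2) = 20×47/197 = 4.77 V. With the source grounded, V_GS = V_G = 4.77 V.
Assume saturation: I_D = (k_n/2)(V_GS − V_t)² = (0.46/2)×(4.77 − 1.1)² = 0.23×3.67² = 3.1 mA.
V_DS = V_DD − I_D·R_D = 20 − 3.1×0.56 = 18.3 V.
Saturation requires V_DS ≥ V_GS − V_t = 3.67 V; 18.3 ≥ 3.67 ✓.

I_D ≈ 3.1 mA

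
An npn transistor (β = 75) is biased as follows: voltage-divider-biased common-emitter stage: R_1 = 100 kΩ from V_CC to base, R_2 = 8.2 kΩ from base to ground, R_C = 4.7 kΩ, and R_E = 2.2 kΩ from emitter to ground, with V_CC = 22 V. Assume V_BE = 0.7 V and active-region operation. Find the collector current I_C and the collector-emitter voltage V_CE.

Thevenize the base divider: V_Th = V_CC·R_2/(R_1+R_2) = 22×8.2/108 = 1.67 V, R_Th = R_1‖R_2 = 7.58 kΩ.
Base-emitter loop: V_Th = I_B·R_Th + V_BE + (β+1)I_B·R_E, so I_B = (1.67 − 0.7) / (7.58 + 76×2.2) = 0.00553 mA.
I_C = β·I_B = 75×0.00553 = 0.415 mA, and I_E = (β+1)I_B = 0.421 mA.
V_CE = V_CC − I_C·R_C − I_E·R_E = 22 − 0.415×4.7 − 0.421×2.2 = 19.1 V.
V_CE = 19.1 V > 0.2 V confirms active-region operation.

I_C ≈ 0.42 mA, V_CE ≈ 19 V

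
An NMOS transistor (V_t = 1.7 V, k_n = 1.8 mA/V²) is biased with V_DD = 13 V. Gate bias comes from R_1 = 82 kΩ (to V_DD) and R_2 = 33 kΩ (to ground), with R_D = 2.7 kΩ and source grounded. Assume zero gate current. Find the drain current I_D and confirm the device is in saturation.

V_G = V_DD·R_2/(R_1+R_2) = 13×33/115 = 3.73 V. With the source grounded, V_GS = V_G = 3.73 V.
Assume saturation: I_D = (k_n/2)(V_GS − V_t)² = (1.8/2)×(3.73 − 1.7)² = 0.9×2.03² = 3.71 mA.
V_DS = V_DD − I_D·R_D = 13 − 3.71×2.7 = 2.98 V.
Saturation requires V_DS ≥ V_GS − V_t = 2.03 V; 2.98 ≥ 2.03 ✓.

I_D ≈ 3.7 mA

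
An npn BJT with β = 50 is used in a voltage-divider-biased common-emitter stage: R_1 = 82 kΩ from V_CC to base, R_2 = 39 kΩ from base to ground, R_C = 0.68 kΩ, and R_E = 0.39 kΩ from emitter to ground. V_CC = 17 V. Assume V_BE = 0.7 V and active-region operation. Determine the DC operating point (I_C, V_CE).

I_C ≈ 5.2 mA, V_CE ≈ 11 V

Thevenize the base divider: V_Th = V_CC·R_2/(R_1+R_2) = 17×39/121 = 5.48 V, R_Th = R_1‖R_2 = 26.4 kΩ.
Base-emitter loop: V_Th = I_B·R_Th + V_BE + (β+1)I_B·R_E, so I_B = (5.48 − 0.7) / (26.4 + 51×0.39) = 0.103 mA.
I_C = β·I_B = 50×0.103 = 5.16 mA, and I_E = (β+1)I_B = 5.26 mA.
V_CE = V_CC − I_C·R_C − I_E·R_E = 17 − 5.16×0.68 − 5.26×0.39 = 11.4 V.
V_CE = 11.4 V > 0.2 V confirms active-region operation.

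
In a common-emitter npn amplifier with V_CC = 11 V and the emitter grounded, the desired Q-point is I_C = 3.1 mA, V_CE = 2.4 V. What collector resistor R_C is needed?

Collector loop: V_CC = I_C·R_C + V_CE.
R_C = (V_CC − V_CE)/I_C = (11 − 2.4)/3.1 = 2.77 kΩ.

R_C ≈ 2.8 kΩ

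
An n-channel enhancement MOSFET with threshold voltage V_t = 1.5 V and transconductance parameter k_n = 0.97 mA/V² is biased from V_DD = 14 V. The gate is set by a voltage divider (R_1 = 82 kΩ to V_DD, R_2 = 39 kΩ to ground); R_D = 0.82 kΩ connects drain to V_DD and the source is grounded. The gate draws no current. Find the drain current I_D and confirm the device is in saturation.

I_D ≈ 4.4 mA

V_G = V_DD·R_2/(R_1+R_2) = 14×39/121 = 4.51 V. With the source grounded, V_GS = V_G = 4.51 V.
Assume saturation: I_D = (k_n/2)(V_GS − V_t)² = (0.97/2)×(4.51 − 1.5)² = 0.485×3.01² = 4.4 mA.
V_DS = V_DD − I_D·R_D = 14 − 4.4×0.82 = 10.4 V.
Saturation requires V_DS ≥ V_GS − V_t = 3.01 V; 10.4 ≥ 3.01 ✓.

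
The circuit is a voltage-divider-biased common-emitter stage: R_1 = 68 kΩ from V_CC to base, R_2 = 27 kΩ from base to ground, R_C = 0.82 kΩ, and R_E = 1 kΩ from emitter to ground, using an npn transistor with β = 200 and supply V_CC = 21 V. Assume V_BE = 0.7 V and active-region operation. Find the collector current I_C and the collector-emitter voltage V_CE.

Thevenize the base divider: V_Th = V_CC·R_2/(R_1+R_2) = 21×27/95 = 5.97 V, R_Th = R_1‖R_2 = 19.3 kΩ.
Base-emitter loop: V_Th = I_B·R_Th + V_BE + (β+1)I_B·R_E, so I_B = (5.97 − 0.7) / (19.3 + 201×1) = 0.0239 mA.
I_C = β·I_B = 200×0.0239 = 4.78 mA, and I_E = (β+1)I_B = 4.81 mA.
V_CE = V_CC − I_C·R_C − I_E·R_E = 21 − 4.78×0.82 − 4.81×1 = 12.3 V.
V_CE = 12.3 V > 0.2 V confirms active-region operation.

I_C ≈ 4.8 mA, V_CE ≈ 12 V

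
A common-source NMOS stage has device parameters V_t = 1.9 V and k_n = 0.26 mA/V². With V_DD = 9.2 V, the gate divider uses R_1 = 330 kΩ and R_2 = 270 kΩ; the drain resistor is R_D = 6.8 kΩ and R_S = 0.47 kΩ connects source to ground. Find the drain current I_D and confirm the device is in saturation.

I_D ≈ 0.52 mA

V_G = V_DD·R_2/(R_1+R_2) = 9.2×270/600 = 4.14 V.
Assume saturation: I_D = (k_n/2)(V_GS − V_t)² with V_GS = V_G − I_D·R_S = 4.14 − 0.47·I_D.
Substituting gives 0.0287·I_D² − 1.27·I_D + 0.652 = 0, with roots I_D = 0.518 or 43.8 mA.
The root I_D = 43.8 mA gives V_GS = -16.5 V ≤ V_t, so take I_D = 0.518 mA.
Then V_GS = 3.9 V and V_DS = V_DD − I_D(R_D+R_S) = 9.2 − 0.518×7.27 = 5.43 V.
Saturation requires V_DS ≥ V_GS − V_t = 2 V; 5.43 ≥ 2 ✓.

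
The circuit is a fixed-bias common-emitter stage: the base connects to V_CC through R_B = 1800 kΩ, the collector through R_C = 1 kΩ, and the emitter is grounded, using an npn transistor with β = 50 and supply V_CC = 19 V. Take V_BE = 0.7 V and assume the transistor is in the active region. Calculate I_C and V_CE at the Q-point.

I_C ≈ 0.51 mA, V_CE ≈ 18 V

Base loop: V_CC = I_B·R_B + V_BE, so I_B = (19 − 0.7)/1800 kΩ = 0.0102 mA.
In the active region I_C = β·I_B = 50 × 0.0102 = 0.508 mA.
Collector loop: V_CE = V_CC − I_C·R_C = 19 − 0.508×1 = 18.5 V.
Since V_CE = 18.5 V > V_CE(sat) ≈ 0.2 V, the transistor is in the active region as assumed.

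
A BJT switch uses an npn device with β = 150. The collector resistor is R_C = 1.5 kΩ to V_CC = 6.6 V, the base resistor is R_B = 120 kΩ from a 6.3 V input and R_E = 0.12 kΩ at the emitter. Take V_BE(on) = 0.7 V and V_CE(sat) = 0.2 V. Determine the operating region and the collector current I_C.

Assume active: I_B = (6.3 − 0.7)/(120 + 151×0.12) = 0.0405 mA, I_C = β·I_B = 6.08 mA.
Then V_CE = 6.6 − 6.08×1.5 − 6.12×0.12 = -3.26 V < 0.2 V — the active assumption fails.
Re-solve with V_CE = 0.2 V. KCL at the emitter: V_E/R_E = (V_BB−0.7−V_E)/R_B + (V_CC−0.2−V_E)/R_C, giving V_E = 0.479 V.
I_C = (V_CC − 0.2 − V_E)/R_C = (6.4 − 0.479)/1.5 = 3.95 mA.
Check: I_B = (5.6 − 0.479)/120 = 0.0427 mA, and β·I_B = 6.4 mA > I_C, confirming saturation.

saturation; I_C ≈ 3.9 mA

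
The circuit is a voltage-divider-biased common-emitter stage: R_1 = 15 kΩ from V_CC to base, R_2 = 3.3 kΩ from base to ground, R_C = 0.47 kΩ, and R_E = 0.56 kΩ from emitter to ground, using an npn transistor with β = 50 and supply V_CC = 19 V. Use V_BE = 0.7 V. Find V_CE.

Thevenize the base divider: V_Th = V_CC·R_2/(R_1+R_2) = 19×3.3/18.3 = 3.43 V, R_Th = R_1‖R_2 = 2.7 kΩ.
Base-emitter loop: V_Th = I_B·R_Th + V_BE + (β+1)I_B·R_E, so I_B = (3.43 − 0.7) / (2.7 + 51×0.56) = 0.0872 mA.
I_C = β·I_B = 50×0.0872 = 4.36 mA, and I_E = (β+1)I_B = 4.45 mA.
V_CE = V_CC − I_C·R_C − I_E·R_E = 19 − 4.36×0.47 − 4.45×0.56 = 14.5 V.
V_CE = 14.5 V > 0.2 V confirms active-region operation.

V_CE ≈ 14 V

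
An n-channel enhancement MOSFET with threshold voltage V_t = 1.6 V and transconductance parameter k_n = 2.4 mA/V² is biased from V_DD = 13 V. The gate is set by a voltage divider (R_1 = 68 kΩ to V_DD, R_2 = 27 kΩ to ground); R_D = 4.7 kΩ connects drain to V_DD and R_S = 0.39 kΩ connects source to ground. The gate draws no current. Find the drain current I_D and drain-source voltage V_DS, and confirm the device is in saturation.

I_D ≈ 2 mA, V_DS ≈ 2.7 V

V_G = V_DD·R_2/(R_1+R_2) = 13×27/95 = 3.69 V.
Assume saturation: I_D = (k_n/2)(V_GS − V_t)² with V_GS = V_G − I_D·R_S = 3.69 − 0.39·I_D.
Substituting gives 0.183·I_D² − 2.96·I_D + 5.27 = 0, with roots I_D = 2.03 or 14.2 mA.
The root I_D = 14.2 mA gives V_GS = -1.84 V ≤ V_t, so take I_D = 2.03 mA.
Then V_GS = 2.9 V and V_DS = V_DD − I_D(R_D+R_S) = 13 − 2.03×5.09 = 2.65 V.
Saturation requires V_DS ≥ V_GS − V_t = 1.3 V; 2.65 ≥ 1.3 ✓.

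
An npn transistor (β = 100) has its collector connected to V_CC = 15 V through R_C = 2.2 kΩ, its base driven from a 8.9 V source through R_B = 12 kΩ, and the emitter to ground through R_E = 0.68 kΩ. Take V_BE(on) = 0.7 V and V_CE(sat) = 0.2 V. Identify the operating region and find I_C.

Assume active: I_B = (8.9 − 0.7)/(12 + 101×0.68) = 0.102 mA, I_C = β·I_B = 10.2 mA.
Then V_CE = 15 − 10.2×2.2 − 10.3×0.68 = -14.3 V < 0.2 V — the active assumption fails.
Re-solve with V_CE = 0.2 V. KCL at the emitter: V_E/R_E = (V_BB−0.7−V_E)/R_B + (V_CC−0.2−V_E)/R_C, giving V_E = 3.69 V.
I_C = (V_CC − 0.2 − V_E)/R_C = (14.8 − 3.69)/2.2 = 5.05 mA.
Check: I_B = (8.2 − 3.69)/12 = 0.376 mA, and β·I_B = 37.6 mA > I_C, confirming saturation.

saturation; I_C ≈ 5.1 mA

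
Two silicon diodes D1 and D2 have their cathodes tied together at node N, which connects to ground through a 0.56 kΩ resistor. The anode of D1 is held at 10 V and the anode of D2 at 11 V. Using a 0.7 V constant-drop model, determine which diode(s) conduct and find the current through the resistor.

Assume both conduct. Then node N would need to be at both 10−0.7 = 9.3 V and 11−0.7 = 10.3 V, which is impossible.
Assume only D2 conducts: V_N = 11 − 0.7 = 10.3 V, so I_R = 10.3/0.56 = 18.4 mA.
Check D1: its anode-to-cathode voltage is 10 − 10.3 = -0.3 V < 0.7 V, so it is off. The assumption is consistent.

Only D2 conducts; I_R ≈ 18 mA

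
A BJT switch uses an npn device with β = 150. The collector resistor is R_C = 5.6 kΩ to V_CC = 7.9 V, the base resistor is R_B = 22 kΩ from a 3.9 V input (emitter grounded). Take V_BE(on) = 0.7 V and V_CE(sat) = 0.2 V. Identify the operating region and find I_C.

Assume active: I_B = (3.9 − 0.7)/22 = 0.145 mA, giving I_C = β·I_B = 21.8 mA.
But then V_CE = 7.9 − 21.8×5.6 = -114 V < V_CE(sat) = 0.2 V — impossible in the active region.
So the transistor is saturated. With V_CE = 0.2 V, I_C = (V_CC − 0.2)/R_C = 7.7/5.6 = 1.38 mA.
Check: β·I_B = 21.8 mA > I_C = 1.38 mA, confirming saturation.

saturation; I_C ≈ 1.4 mA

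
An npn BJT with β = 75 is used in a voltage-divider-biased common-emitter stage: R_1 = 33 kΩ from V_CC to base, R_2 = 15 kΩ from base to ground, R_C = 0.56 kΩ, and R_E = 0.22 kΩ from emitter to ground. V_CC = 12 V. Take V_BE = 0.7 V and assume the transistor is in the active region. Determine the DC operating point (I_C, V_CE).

Thevenize the base divider: V_Th = V_CC·R_2/(R_1+R_2) = 12×15/48 = 3.75 V, R_Th = R_1‖R_2 = 10.3 kΩ.
Base-emitter loop: V_Th = I_B·R_Th + V_BE + (β+1)I_B·R_E, so I_B = (3.75 − 0.7) / (10.3 + 76×0.22) = 0.113 mA.
I_C = β·I_B = 75×0.113 = 8.46 mA, and I_E = (β+1)I_B = 8.57 mA.
V_CE = V_CC − I_C·R_C − I_E·R_E = 12 − 8.46×0.56 − 8.57×0.22 = 5.37 V.
V_CE = 5.37 V > 0.2 V confirms active-region operation.

I_C ≈ 8.5 mA, V_CE ≈ 5.4 V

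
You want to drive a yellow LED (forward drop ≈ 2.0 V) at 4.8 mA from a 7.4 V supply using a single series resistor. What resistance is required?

The resistor drops V_S − V_D = 7.4 − 2.0 = 5.4 V at 4.8 mA.
R = 5.4 V / 4.8 mA = 1.13 kΩ.

R ≈ 1.1 kΩ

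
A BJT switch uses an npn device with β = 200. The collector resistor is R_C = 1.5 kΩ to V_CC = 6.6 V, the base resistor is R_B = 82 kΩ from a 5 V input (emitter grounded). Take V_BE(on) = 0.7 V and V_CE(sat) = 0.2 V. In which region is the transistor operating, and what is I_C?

saturation; I_C ≈ 4.3 mA

Assume active: I_B = (5 − 0.7)/82 = 0.0524 mA, giving I_C = β·I_B = 10.5 mA.
But then V_CE = 6.6 − 10.5×1.5 = -9.13 V < V_CE(sat) = 0.2 V — impossible in the active region.
So the transistor is saturated. With V_CE = 0.2 V, I_C = (V_CC − 0.2)/R_C = 6.4/1.5 = 4.27 mA.
Check: β·I_B = 10.5 mA > I_C = 4.27 mA, confirming saturation.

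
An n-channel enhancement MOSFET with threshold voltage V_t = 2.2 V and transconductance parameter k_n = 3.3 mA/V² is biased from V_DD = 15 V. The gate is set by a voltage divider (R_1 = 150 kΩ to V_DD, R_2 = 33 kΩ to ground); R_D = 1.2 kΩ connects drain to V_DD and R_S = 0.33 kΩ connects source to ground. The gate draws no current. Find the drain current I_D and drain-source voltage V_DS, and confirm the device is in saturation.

V_G = V_DD·R_2/(R_1+R_2) = 15×33/183 = 2.7 V.
Assume saturation: I_D = (k_n/2)(V_GS − V_t)² with V_GS = V_G − I_D·R_S = 2.7 − 0.33·I_D.
Substituting gives 0.18·I_D² − 1.55·I_D + 0.421 = 0, with roots I_D = 0.281 or 8.34 mA.
The root I_D = 8.34 mA gives V_GS = -0.0489 V ≤ V_t, so take I_D = 0.281 mA.
Then V_GS = 2.61 V and V_DS = V_DD − I_D(R_D+R_S) = 15 − 0.281×1.53 = 14.6 V.
Saturation requires V_DS ≥ V_GS − V_t = 0.412 V; 14.6 ≥ 0.412 ✓.

I_D ≈ 0.28 mA, V_DS ≈ 15 V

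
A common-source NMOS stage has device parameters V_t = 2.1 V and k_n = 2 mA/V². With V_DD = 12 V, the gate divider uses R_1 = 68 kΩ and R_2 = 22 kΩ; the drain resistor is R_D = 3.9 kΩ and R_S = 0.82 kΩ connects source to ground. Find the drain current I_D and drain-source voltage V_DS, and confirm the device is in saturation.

I_D ≈ 0.32 mA, V_DS ≈ 10 V

V_G = V_DD·R_2/(R_1+R_2) = 12×22/90 = 2.93 V.
Assume saturation: I_D = (k_n/2)(V_GS − V_t)² with V_GS = V_G − I_D·R_S = 2.93 − 0.82·I_D.
Substituting gives 0.672·I_D² − 2.37·I_D + 0.694 = 0, with roots I_D = 0.323 or 3.2 mA.
The root I_D = 3.2 mA gives V_GS = 0.312 V ≤ V_t, so take I_D = 0.323 mA.
Then V_GS = 2.67 V and V_DS = V_DD − I_D(R_D+R_S) = 12 − 0.323×4.72 = 10.5 V.
Saturation requires V_DS ≥ V_GS − V_t = 0.568 V; 10.5 ≥ 0.568 ✓.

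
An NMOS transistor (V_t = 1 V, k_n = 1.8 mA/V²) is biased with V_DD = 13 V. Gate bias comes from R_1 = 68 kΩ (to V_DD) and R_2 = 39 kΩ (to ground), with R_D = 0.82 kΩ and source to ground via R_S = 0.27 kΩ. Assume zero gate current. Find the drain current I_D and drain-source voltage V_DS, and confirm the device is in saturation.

V_G = V_DD·R_2/(R_1+R_2) = 13×39/107 = 4.74 V.
Assume saturation: I_D = (k_n/2)(V_GS − V_t)² with V_GS = V_G − I_D·R_S = 4.74 − 0.27·I_D.
Substituting gives 0.0656·I_D² − 2.82·I_D + 12.6 = 0, with roots I_D = 5.06 or 37.9 mA.
The root I_D = 37.9 mA gives V_GS = -5.49 V ≤ V_t, so take I_D = 5.06 mA.
Then V_GS = 3.37 V and V_DS = V_DD − I_D(R_D+R_S) = 13 − 5.06×1.09 = 7.48 V.
Saturation requires V_DS ≥ V_GS − V_t = 2.37 V; 7.48 ≥ 2.37 ✓.

I_D ≈ 5.1 mA, V_DS ≈ 7.5 V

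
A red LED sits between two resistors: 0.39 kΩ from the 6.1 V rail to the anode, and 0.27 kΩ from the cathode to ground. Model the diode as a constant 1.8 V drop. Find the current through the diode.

I ≈ 6.5 mA

The two resistors are in series with the diode, so KVL gives 6.1 = I·0.39 + 1.8 + I·0.27.
I = (6.1 − 1.8) / (0.39 + 0.27) kΩ = 4.3 / 0.66 = 6.52 mA.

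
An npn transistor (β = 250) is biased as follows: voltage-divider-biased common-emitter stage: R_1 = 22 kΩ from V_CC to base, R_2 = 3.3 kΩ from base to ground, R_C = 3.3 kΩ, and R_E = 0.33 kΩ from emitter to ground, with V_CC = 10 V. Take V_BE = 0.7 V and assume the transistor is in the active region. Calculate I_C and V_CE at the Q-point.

Thevenize the base divider: V_Th = V_CC·R_2/(R_1+R_2) = 10×3.3/25.3 = 1.3 V, R_Th = R_1‖R_2 = 2.87 kΩ.
Base-emitter loop: V_Th = I_B·R_Th + V_BE + (β+1)I_B·R_E, so I_B = (1.3 − 0.7) / (2.87 + 251×0.33) = 0.00705 mA.
I_C = β·I_B = 250×0.00705 = 1.76 mA, and I_E = (β+1)I_B = 1.77 mA.
V_CE = V_CC − I_C·R_C − I_E·R_E = 10 − 1.76×3.3 − 1.77×0.33 = 3.6 V.
V_CE = 3.6 V > 0.2 V confirms active-region operation.

I_C ≈ 1.8 mA, V_CE ≈ 3.6 V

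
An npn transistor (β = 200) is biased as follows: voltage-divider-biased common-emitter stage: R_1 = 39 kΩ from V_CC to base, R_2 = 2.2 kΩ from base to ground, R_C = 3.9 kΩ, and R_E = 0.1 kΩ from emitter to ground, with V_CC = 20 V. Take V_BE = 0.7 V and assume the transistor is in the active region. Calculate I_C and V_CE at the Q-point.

I_C ≈ 3.3 mA, V_CE ≈ 6.7 V

Thevenize the base divider: V_Th = V_CC·R_2/(R_1+R_2) = 20×2.2/41.2 = 1.07 V, R_Th = R_1‖R_2 = 2.08 kΩ.
Base-emitter loop: V_Th = I_B·R_Th + V_BE + (β+1)I_B·R_E, so I_B = (1.07 − 0.7) / (2.08 + 201×0.1) = 0.0166 mA.
I_C = β·I_B = 200×0.0166 = 3.32 mA, and I_E = (β+1)I_B = 3.33 mA.
V_CE = V_CC − I_C·R_C − I_E·R_E = 20 − 3.32×3.9 − 3.33×0.1 = 6.73 V.
V_CE = 6.73 V > 0.2 V confirms active-region operation.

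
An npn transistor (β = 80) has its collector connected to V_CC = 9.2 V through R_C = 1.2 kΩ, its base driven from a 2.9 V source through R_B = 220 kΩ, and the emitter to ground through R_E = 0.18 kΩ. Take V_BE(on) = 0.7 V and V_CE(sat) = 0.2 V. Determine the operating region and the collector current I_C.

active; I_C ≈ 0.75 mA

Assume active. Base-emitter loop: I_B = (V_BB − V_BE)/(R_B + (β+1)R_E) = (2.9 − 0.7)/(220 + 81×0.18) = 0.00938 mA.
I_C = β·I_B = 80×0.00938 = 0.75 mA.
V_CE = V_CC − I_C·R_C − I_E·R_E = 9.2 − 0.75×1.2 − 0.76×0.18 = 8.16 V > V_CE(sat), so the active-region assumption holds.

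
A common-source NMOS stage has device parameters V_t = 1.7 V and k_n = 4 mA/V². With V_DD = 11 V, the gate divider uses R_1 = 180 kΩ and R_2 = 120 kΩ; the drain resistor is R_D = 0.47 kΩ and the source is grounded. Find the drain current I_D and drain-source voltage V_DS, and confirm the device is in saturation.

V_G = V_DD·R_2/(R_1+R_2) = 11×120/300 = 4.4 V. With the source grounded, V_GS = V_G = 4.4 V.
Assume saturation: I_D = (k_n/2)(V_GS − V_t)² = (4/2)×(4.4 − 1.7)² = 2×2.7² = 14.6 mA.
V_DS = V_DD − I_D·R_D = 11 − 14.6×0.47 = 4.15 V.
Saturation requires V_DS ≥ V_GS − V_t = 2.7 V; 4.15 ≥ 2.7 ✓.

I_D ≈ 15 mA, V_DS ≈ 4.1 V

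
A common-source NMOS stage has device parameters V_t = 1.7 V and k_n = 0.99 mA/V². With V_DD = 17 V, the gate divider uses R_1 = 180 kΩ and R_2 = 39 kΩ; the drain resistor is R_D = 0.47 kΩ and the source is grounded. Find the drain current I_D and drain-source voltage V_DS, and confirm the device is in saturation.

V_G = V_DD·R_2/(R_1+R_2) = 17×39/219 = 3.03 V. With the source grounded, V_GS = V_G = 3.03 V.
Assume saturation: I_D = (k_n/2)(V_GS − V_t)² = (0.99/2)×(3.03 − 1.7)² = 0.495×1.33² = 0.872 mA.
V_DS = V_DD − I_D·R_D = 17 − 0.872×0.47 = 16.6 V.
Saturation requires V_DS ≥ V_GS − V_t = 1.33 V; 16.6 ≥ 1.33 ✓.

I_D ≈ 0.87 mA, V_DS ≈ 17 V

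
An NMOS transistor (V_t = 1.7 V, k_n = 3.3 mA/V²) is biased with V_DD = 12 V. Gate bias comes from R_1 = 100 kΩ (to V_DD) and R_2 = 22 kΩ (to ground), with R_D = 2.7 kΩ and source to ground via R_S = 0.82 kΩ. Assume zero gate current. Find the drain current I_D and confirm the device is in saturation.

V_G = V_DD·R_2/(R_1+R_2) = 12×22/122 = 2.16 V.
Assume saturation: I_D = (k_n/2)(V_GS − V_t)² with V_GS = V_G − I_D·R_S = 2.16 − 0.82·I_D.
Substituting gives 1.11·I_D² − 2.26·I_D + 0.355 = 0, with roots I_D = 0.172 or 1.86 mA.
The root I_D = 1.86 mA gives V_GS = 0.638 V ≤ V_t, so take I_D = 0.172 mA.
Then V_GS = 2.02 V and V_DS = V_DD − I_D(R_D+R_S) = 12 − 0.172×3.52 = 11.4 V.
Saturation requires V_DS ≥ V_GS − V_t = 0.323 V; 11.4 ≥ 0.323 ✓.

I_D ≈ 0.17 mA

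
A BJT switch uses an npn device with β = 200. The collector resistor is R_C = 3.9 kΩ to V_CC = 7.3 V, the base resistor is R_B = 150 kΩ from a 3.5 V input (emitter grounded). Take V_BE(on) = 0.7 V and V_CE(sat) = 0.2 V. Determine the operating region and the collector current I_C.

Assume active: I_B = (3.5 − 0.7)/150 = 0.0187 mA, giving I_C = β·I_B = 3.73 mA.
But then V_CE = 7.3 − 3.73×3.9 = -7.26 V < V_CE(sat) = 0.2 V — impossible in the active region.
So the transistor is saturated. With V_CE = 0.2 V, I_C = (V_CC − 0.2)/R_C = 7.1/3.9 = 1.82 mA.
Check: β·I_B = 3.73 mA > I_C = 1.82 mA, confirming saturation.

saturation; I_C ≈ 1.8 mA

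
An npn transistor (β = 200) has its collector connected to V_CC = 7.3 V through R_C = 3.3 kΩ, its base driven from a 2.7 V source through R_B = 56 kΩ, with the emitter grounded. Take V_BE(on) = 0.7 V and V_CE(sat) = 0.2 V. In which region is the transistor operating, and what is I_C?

Assume active: I_B = (2.7 − 0.7)/56 = 0.0357 mA, giving I_C = β·I_B = 7.14 mA.
But then V_CE = 7.3 − 7.14×3.3 = -16.3 V < V_CE(sat) = 0.2 V — impossible in the active region.
So the transistor is saturated. With V_CE = 0.2 V, I_C = (V_CC − 0.2)/R_C = 7.1/3.3 = 2.15 mA.
Check: β·I_B = 7.14 mA > I_C = 2.15 mA, confirming saturation.

saturation; I_C ≈ 2.2 mA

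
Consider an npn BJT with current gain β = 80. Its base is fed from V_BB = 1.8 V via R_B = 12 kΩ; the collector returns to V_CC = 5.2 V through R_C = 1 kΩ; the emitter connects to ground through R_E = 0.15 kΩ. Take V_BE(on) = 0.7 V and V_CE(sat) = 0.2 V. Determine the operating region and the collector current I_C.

Assume active. Base-emitter loop: I_B = (V_BB − V_BE)/(R_B + (β+1)R_E) = (1.8 − 0.7)/(12 + 81×0.15) = 0.0455 mA.
I_C = β·I_B = 80×0.0455 = 3.64 mA.
V_CE = V_CC − I_C·R_C − I_E·R_E = 5.2 − 3.64×1 − 3.69×0.15 = 1 V > V_CE(sat), so the active-region assumption holds.

active; I_C ≈ 3.6 mA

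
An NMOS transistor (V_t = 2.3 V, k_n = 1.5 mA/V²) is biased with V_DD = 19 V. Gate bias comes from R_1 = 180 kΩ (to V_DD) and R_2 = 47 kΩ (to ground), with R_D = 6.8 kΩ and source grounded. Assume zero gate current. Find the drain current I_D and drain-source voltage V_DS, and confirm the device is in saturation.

V_G = V_DD·R_2/(R_1+R_2) = 19×47/227 = 3.93 V. With the source grounded, V_GS = V_G = 3.93 V.
Assume saturation: I_D = (k_n/2)(V_GS − V_t)² = (1.5/2)×(3.93 − 2.3)² = 0.75×1.63² = 2 mA.
V_DS = V_DD − I_D·R_D = 19 − 2×6.8 = 5.38 V.
Saturation requires V_DS ≥ V_GS − V_t = 1.63 V; 5.38 ≥ 1.63 ✓.

I_D ≈ 2 mA, V_DS ≈ 5.4 V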